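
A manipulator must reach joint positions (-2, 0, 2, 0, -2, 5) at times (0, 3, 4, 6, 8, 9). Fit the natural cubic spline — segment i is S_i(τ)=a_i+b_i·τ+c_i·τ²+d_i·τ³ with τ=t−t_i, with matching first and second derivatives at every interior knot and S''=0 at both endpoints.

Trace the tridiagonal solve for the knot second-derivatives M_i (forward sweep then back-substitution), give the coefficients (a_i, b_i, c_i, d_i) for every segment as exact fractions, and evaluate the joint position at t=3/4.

  seg 0: a=-2 b=-1/201 c=0 d=5/67
  seg 1: a=0 b=404/201 c=45/67 d=-137/201
  seg 2: a=2 b=263/201 c=-92/67 d=22/201
  seg 3: a=0 b=-577/201 c=-48/67 d=166/201
  seg 4: a=-2 b=839/201 c=284/67 d=-284/201
S(3/4) = -8457/4288

Δ: Δ0=2/3, Δ1=2, Δ2=-1, Δ3=-1, Δ4=7
row 1: diag=8, rhs=8; c'=1/8, d'=1
row 2: denom=6−1·1/8=47/8; d'=(-18−1·1)/(47/8)=-152/47
row 3: denom=8−2·16/47=344/47; d'=(0−2·-152/47)/(344/47)=38/43
row 4: denom=6−2·47/172=469/86; d'=(48−2·38/43)/(469/86)=568/67
back: M4=568/67
back: M3=38/43−47/172·568/67=-96/67
back: M2=-152/47−16/47·-96/67=-184/67
back: M1=1−1/8·-184/67=90/67
M: M0=0, M1=90/67, M2=-184/67, M3=-96/67, M4=568/67, M5=0
seg 0: a=-2, c=M0/2=0, d=(M1−M0)/(6·3)=5/67, b=Δ0−h0·(2M0+M1)/6=-1/201
seg 1: a=0, c=M1/2=45/67, d=(M2−M1)/(6·1)=-137/201, b=Δ1−h1·(2M1+M2)/6=404/201
seg 2: a=2, c=M2/2=-92/67, d=(M3−M2)/(6·2)=22/201, b=Δ2−h2·(2M2+M3)/6=263/201
seg 3: a=0, c=M3/2=-48/67, d=(M4−M3)/(6·2)=166/201, b=Δ3−h3·(2M3+M4)/6=-577/201
seg 4: a=-2, c=M4/2=284/67, d=(M5−M4)/(6·1)=-284/201, b=Δ4−h4·(2M4+M5)/6=839/201
t_q=3/4 → seg 0, τ=3/4; S=-2+-1/201·τ+0·τ²+5/67·τ³=-8457/4288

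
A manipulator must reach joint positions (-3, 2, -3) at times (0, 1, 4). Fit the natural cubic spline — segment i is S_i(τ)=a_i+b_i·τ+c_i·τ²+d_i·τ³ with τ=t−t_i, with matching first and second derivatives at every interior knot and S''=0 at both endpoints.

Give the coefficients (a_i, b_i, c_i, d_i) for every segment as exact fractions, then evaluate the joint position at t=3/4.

Δ: Δ0=5, Δ1=-5/3
row 1: diag=8, rhs=-40; c'=3/8, d'=-5
back: M1=-5
M: M0=0, M1=-5, M2=0
seg 0: a=-3, c=M0/2=0, d=(M1−M0)/(6·1)=-5/6, b=Δ0−h0·(2M0+M1)/6=35/6
seg 1: a=2, c=M1/2=-5/2, d=(M2−M1)/(6·3)=5/18, b=Δ1−h1·(2M1+M2)/6=10/3
t_q=3/4 → seg 0, τ=3/4; S=-3+35/6·τ+0·τ²+-5/6·τ³=131/128

  seg 0: a=-3 b=35/6 c=0 d=-5/6
  seg 1: a=2 b=10/3 c=-5/2 d=5/18
S(3/4) = 131/128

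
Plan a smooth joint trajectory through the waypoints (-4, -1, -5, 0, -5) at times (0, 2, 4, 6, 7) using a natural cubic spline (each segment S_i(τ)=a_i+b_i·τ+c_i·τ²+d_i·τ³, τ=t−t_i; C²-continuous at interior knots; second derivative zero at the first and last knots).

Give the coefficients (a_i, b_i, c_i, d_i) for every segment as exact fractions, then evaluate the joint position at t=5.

  seg 0: a=-4 b=121/41 c=0 d=-119/328
  seg 1: a=-1 b=-115/82 c=-357/164 d=77/82
  seg 2: a=-5 b=95/82 c=567/164 d=-457/328
  seg 3: a=0 b=-71/41 c=-201/41 d=67/41
S(5) = -583/328

Δ: Δ0=3/2, Δ1=-2, Δ2=5/2, Δ3=-5
row 1: diag=8, rhs=-21; c'=1/4, d'=-21/8
row 2: denom=8−2·1/4=15/2; d'=(27−2·-21/8)/(15/2)=43/10
row 3: denom=6−2·4/15=82/15; d'=(-45−2·43/10)/(82/15)=-402/41
back: M3=-402/41
back: M2=43/10−4/15·-402/41=567/82
back: M1=-21/8−1/4·567/82=-357/82
M: M0=0, M1=-357/82, M2=567/82, M3=-402/41, M4=0
seg 0: a=-4, c=M0/2=0, d=(M1−M0)/(6·2)=-119/328, b=Δ0−h0·(2M0+M1)/6=121/41
seg 1: a=-1, c=M1/2=-357/164, d=(M2−M1)/(6·2)=77/82, b=Δ1−h1·(2M1+M2)/6=-115/82
seg 2: a=-5, c=M2/2=567/164, d=(M3−M2)/(6·2)=-457/328, b=Δ2−h2·(2M2+M3)/6=95/82
seg 3: a=0, c=M3/2=-201/41, d=(M4−M3)/(6·1)=67/41, b=Δ3−h3·(2M3+M4)/6=-71/41
t_q=5 → seg 2, τ=1; S=-5+95/82·τ+567/164·τ²+-457/328·τ³=-583/328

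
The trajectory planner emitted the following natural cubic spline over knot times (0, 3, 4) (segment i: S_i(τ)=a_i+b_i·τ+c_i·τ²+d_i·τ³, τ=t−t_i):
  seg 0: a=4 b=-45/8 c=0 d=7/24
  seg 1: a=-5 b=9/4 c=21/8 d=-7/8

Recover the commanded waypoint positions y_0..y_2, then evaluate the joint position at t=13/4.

y_0 = S_0(0) = a_0 = 4
y_1 = S_1(0) = a_1 = -5
y_2 = S_1(1) = -1
t_q=13/4 is in segment 1 (τ=1/4); S_1(τ)=-2195/512

y_0=4 y_1=-5 y_2=-1
S(13/4) = -2195/512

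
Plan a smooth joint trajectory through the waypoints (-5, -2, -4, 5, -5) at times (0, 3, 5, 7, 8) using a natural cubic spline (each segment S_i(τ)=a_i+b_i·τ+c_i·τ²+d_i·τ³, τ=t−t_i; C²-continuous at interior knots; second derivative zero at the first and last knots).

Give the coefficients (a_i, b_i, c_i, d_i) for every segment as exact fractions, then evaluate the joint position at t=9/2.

Δ: Δ0=1, Δ1=-1, Δ2=9/2, Δ3=-10
row 1: diag=10, rhs=-12; c'=1/5, d'=-6/5
row 2: denom=8−2·1/5=38/5; d'=(33−2·-6/5)/(38/5)=177/38
row 3: denom=6−2·5/19=104/19; d'=(-87−2·177/38)/(104/19)=-915/52
back: M3=-915/52
back: M2=177/38−5/19·-915/52=483/52
back: M1=-6/5−1/5·483/52=-159/52
M: M0=0, M1=-159/52, M2=483/52, M3=-915/52, M4=0
seg 0: a=-5, c=M0/2=0, d=(M1−M0)/(6·3)=-53/312, b=Δ0−h0·(2M0+M1)/6=263/104
seg 1: a=-2, c=M1/2=-159/104, d=(M2−M1)/(6·2)=107/104, b=Δ1−h1·(2M1+M2)/6=-107/52
seg 2: a=-4, c=M2/2=483/104, d=(M3−M2)/(6·2)=-233/104, b=Δ2−h2·(2M2+M3)/6=217/52
seg 3: a=5, c=M3/2=-915/104, d=(M4−M3)/(6·1)=305/104, b=Δ3−h3·(2M3+M4)/6=-215/52
t_q=9/2 → seg 1, τ=3/2; S=-2+-107/52·τ+-159/104·τ²+107/104·τ³=-4205/832

  seg 0: a=-5 b=263/104 c=0 d=-53/312
  seg 1: a=-2 b=-107/52 c=-159/104 d=107/104
  seg 2: a=-4 b=217/52 c=483/104 d=-233/104
  seg 3: a=5 b=-215/52 c=-915/104 d=305/104
S(9/2) = -4205/832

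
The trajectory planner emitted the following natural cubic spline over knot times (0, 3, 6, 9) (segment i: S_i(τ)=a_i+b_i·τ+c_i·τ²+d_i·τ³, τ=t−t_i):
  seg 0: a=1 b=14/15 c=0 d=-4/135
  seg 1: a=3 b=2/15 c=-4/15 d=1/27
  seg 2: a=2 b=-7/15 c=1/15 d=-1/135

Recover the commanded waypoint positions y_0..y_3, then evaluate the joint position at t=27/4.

y_0 = S_0(0) = a_0 = 1
y_1 = S_1(0) = a_1 = 3
y_2 = S_2(0) = a_2 = 2
y_3 = S_2(3) = 1
t_q=27/4 is in segment 2 (τ=3/4); S_2(τ)=539/320

y_0=1 y_1=3 y_2=2 y_3=1
S(27/4) = 539/320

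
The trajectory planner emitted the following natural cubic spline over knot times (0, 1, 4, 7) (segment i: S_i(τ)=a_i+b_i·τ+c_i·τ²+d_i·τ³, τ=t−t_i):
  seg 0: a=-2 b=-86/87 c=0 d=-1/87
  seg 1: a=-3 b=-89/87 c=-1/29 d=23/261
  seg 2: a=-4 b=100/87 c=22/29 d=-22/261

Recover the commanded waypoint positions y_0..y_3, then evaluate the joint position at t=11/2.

y_0=-2 y_1=-3 y_2=-4 y_3=4
S(11/2) = -99/116

y_0 = S_0(0) = a_0 = -2
y_1 = S_1(0) = a_1 = -3
y_2 = S_2(0) = a_2 = -4
y_3 = S_2(3) = 4
t_q=11/2 is in segment 2 (τ=3/2); S_2(τ)=-99/116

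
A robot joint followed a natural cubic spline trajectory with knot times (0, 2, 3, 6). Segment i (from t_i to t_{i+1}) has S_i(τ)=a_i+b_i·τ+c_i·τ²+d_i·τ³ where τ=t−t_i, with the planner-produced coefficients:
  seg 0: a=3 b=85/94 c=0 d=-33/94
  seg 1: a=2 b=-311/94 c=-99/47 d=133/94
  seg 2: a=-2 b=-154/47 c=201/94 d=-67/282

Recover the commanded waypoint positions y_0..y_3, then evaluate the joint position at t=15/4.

y_0 = S_0(0) = a_0 = 3
y_1 = S_1(0) = a_1 = 2
y_2 = S_2(0) = a_2 = -2
y_3 = S_2(3) = 1
t_q=15/4 is in segment 2 (τ=3/4); S_2(τ)=-20183/6016

y_0=3 y_1=2 y_2=-2 y_3=1
S(15/4) = -20183/6016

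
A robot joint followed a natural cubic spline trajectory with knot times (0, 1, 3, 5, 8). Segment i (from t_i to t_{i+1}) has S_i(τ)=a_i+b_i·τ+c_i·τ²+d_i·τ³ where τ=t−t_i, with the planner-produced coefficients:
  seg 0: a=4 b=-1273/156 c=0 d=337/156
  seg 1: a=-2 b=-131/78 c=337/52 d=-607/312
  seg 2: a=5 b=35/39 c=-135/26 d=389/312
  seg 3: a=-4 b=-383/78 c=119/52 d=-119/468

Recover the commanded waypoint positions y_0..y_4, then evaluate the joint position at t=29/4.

y_0 = S_0(0) = a_0 = 4
y_1 = S_1(0) = a_1 = -2
y_2 = S_2(0) = a_2 = 5
y_3 = S_3(0) = a_3 = -4
y_4 = S_3(3) = -5
t_q=29/4 is in segment 3 (τ=9/4); S_3(τ)=-21163/3328

y_0=4 y_1=-2 y_2=5 y_3=-4 y_4=-5
S(29/4) = -21163/3328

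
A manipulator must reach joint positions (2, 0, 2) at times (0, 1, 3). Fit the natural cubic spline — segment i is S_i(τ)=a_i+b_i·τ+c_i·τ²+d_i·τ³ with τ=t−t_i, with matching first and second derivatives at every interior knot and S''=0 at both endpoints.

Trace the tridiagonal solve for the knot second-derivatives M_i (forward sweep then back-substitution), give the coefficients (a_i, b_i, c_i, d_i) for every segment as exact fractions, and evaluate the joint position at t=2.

Δ: Δ0=-2, Δ1=1
row 1: diag=6, rhs=18; c'=1/3, d'=3
back: M1=3
M: M0=0, M1=3, M2=0
seg 0: a=2, c=M0/2=0, d=(M1−M0)/(6·1)=1/2, b=Δ0−h0·(2M0+M1)/6=-5/2
seg 1: a=0, c=M1/2=3/2, d=(M2−M1)/(6·2)=-1/4, b=Δ1−h1·(2M1+M2)/6=-1
t_q=2 → seg 1, τ=1; S=0+-1·τ+3/2·τ²+-1/4·τ³=1/4

  seg 0: a=2 b=-5/2 c=0 d=1/2
  seg 1: a=0 b=-1 c=3/2 d=-1/4
S(2) = 1/4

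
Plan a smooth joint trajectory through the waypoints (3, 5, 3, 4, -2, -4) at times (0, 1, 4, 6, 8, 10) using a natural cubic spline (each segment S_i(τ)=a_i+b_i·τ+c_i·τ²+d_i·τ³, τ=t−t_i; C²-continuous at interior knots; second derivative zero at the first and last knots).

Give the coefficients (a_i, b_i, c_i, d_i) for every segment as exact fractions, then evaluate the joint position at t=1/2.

Δ: Δ0=2, Δ1=-2/3, Δ2=1/2, Δ3=-3, Δ4=-1
row 1: diag=8, rhs=-16; c'=3/8, d'=-2
row 2: denom=10−3·3/8=71/8; d'=(7−3·-2)/(71/8)=104/71
row 3: denom=8−2·16/71=536/71; d'=(-21−2·104/71)/(536/71)=-1699/536
row 4: denom=8−2·71/268=1001/134; d'=(12−2·-1699/536)/(1001/134)=4915/2002
back: M4=4915/2002
back: M3=-1699/536−71/268·4915/2002=-3824/1001
back: M2=104/71−16/71·-3824/1001=2328/1001
back: M1=-2−3/8·2328/1001=-2875/1001
M: M0=0, M1=-2875/1001, M2=2328/1001, M3=-3824/1001, M4=4915/2002, M5=0
seg 0: a=3, c=M0/2=0, d=(M1−M0)/(6·1)=-2875/6006, b=Δ0−h0·(2M0+M1)/6=14887/6006
seg 1: a=5, c=M1/2=-2875/2002, d=(M2−M1)/(6·3)=473/1638, b=Δ1−h1·(2M1+M2)/6=3131/3003
seg 2: a=3, c=M2/2=1164/1001, d=(M3−M2)/(6·2)=-1538/3003, b=Δ2−h2·(2M2+M3)/6=103/462
seg 3: a=4, c=M3/2=-1912/1001, d=(M4−M3)/(6·2)=12563/24024, b=Δ3−h3·(2M3+M4)/6=-1091/858
seg 4: a=-2, c=M4/2=4915/4004, d=(M5−M4)/(6·2)=-4915/24024, b=Δ4−h4·(2M4+M5)/6=-7918/3003
t_q=1/2 → seg 0, τ=1/2; S=3+14887/6006·τ+0·τ²+-2875/6006·τ³=66939/16016

  seg 0: a=3 b=14887/6006 c=0 d=-2875/6006
  seg 1: a=5 b=3131/3003 c=-2875/2002 d=473/1638
  seg 2: a=3 b=103/462 c=1164/1001 d=-1538/3003
  seg 3: a=4 b=-1091/858 c=-1912/1001 d=12563/24024
  seg 4: a=-2 b=-7918/3003 c=4915/4004 d=-4915/24024
S(1/2) = 66939/16016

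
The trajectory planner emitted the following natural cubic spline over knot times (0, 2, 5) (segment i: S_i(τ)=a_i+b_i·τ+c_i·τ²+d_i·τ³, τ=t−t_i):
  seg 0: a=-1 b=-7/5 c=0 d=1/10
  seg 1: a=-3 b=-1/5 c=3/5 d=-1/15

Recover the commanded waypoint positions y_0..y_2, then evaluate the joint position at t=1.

y_0 = S_0(0) = a_0 = -1
y_1 = S_1(0) = a_1 = -3
y_2 = S_1(3) = 0
t_q=1 is in segment 0 (τ=1); S_0(τ)=-23/10

y_0=-1 y_1=-3 y_2=0
S(1) = -23/10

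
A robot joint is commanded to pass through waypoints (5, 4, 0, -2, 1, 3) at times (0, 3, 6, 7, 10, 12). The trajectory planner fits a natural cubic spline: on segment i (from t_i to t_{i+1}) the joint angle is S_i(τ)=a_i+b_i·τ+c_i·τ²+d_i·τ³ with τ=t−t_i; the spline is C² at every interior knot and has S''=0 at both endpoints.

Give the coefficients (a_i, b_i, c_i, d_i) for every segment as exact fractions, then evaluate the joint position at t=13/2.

Δ: Δ0=-1/3, Δ1=-4/3, Δ2=-2, Δ3=1, Δ4=1
row 1: diag=12, rhs=-6; c'=1/4, d'=-1/2
row 2: denom=8−3·1/4=29/4; d'=(-4−3·-1/2)/(29/4)=-10/29
row 3: denom=8−1·4/29=228/29; d'=(18−1·-10/29)/(228/29)=7/3
row 4: denom=10−3·29/76=673/76; d'=(0−3·7/3)/(673/76)=-532/673
back: M4=-532/673
back: M3=7/3−29/76·-532/673=5320/2019
back: M2=-10/29−4/29·5320/2019=-1430/2019
back: M1=-1/2−1/4·-1430/2019=-652/2019
M: M0=0, M1=-652/2019, M2=-1430/2019, M3=5320/2019, M4=-532/673, M5=0
seg 0: a=5, c=M0/2=0, d=(M1−M0)/(6·3)=-326/18171, b=Δ0−h0·(2M0+M1)/6=-347/2019
seg 1: a=4, c=M1/2=-326/2019, d=(M2−M1)/(6·3)=-389/18171, b=Δ1−h1·(2M1+M2)/6=-1325/2019
seg 2: a=0, c=M2/2=-715/2019, d=(M3−M2)/(6·1)=375/673, b=Δ2−h2·(2M2+M3)/6=-4448/2019
seg 3: a=-2, c=M3/2=2660/2019, d=(M4−M3)/(6·3)=-3458/18171, b=Δ3−h3·(2M3+M4)/6=-2503/2019
seg 4: a=1, c=M4/2=-266/673, d=(M5−M4)/(6·2)=133/2019, b=Δ4−h4·(2M4+M5)/6=3083/2019
t_q=13/2 → seg 2, τ=1/2; S=0+-4448/2019·τ+-715/2019·τ²+375/673·τ³=-18097/16152

  seg 0: a=5 b=-347/2019 c=0 d=-326/18171
  seg 1: a=4 b=-1325/2019 c=-326/2019 d=-389/18171
  seg 2: a=0 b=-4448/2019 c=-715/2019 d=375/673
  seg 3: a=-2 b=-2503/2019 c=2660/2019 d=-3458/18171
  seg 4: a=1 b=3083/2019 c=-266/673 d=133/2019
S(13/2) = -18097/16152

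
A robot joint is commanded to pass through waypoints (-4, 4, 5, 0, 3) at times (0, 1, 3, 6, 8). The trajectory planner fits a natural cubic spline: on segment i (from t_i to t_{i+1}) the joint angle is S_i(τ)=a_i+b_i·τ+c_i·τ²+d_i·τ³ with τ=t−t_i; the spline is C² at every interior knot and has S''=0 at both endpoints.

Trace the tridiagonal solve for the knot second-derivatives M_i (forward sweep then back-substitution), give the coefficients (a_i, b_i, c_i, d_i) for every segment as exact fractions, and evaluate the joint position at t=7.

Δ: Δ0=8, Δ1=1/2, Δ2=-5/3, Δ3=3/2
row 1: diag=6, rhs=-45; c'=1/3, d'=-15/2
row 2: denom=10−2·1/3=28/3; d'=(-13−2·-15/2)/(28/3)=3/14
row 3: denom=10−3·9/28=253/28; d'=(19−3·3/14)/(253/28)=514/253
back: M3=514/253
back: M2=3/14−9/28·514/253=-111/253
back: M1=-15/2−1/3·-111/253=-3721/506
M: M0=0, M1=-3721/506, M2=-111/253, M3=514/253, M4=0
seg 0: a=-4, c=M0/2=0, d=(M1−M0)/(6·1)=-3721/3036, b=Δ0−h0·(2M0+M1)/6=28009/3036
seg 1: a=4, c=M1/2=-3721/1012, d=(M2−M1)/(6·2)=3499/6072, b=Δ1−h1·(2M1+M2)/6=8423/1518
seg 2: a=5, c=M2/2=-111/506, d=(M3−M2)/(6·3)=625/4554, b=Δ2−h2·(2M2+M3)/6=-1703/759
seg 3: a=0, c=M3/2=257/253, d=(M4−M3)/(6·2)=-257/1518, b=Δ3−h3·(2M3+M4)/6=221/1518
t_q=7 → seg 3, τ=1; S=0+221/1518·τ+257/253·τ²+-257/1518·τ³=251/253

  seg 0: a=-4 b=28009/3036 c=0 d=-3721/3036
  seg 1: a=4 b=8423/1518 c=-3721/1012 d=3499/6072
  seg 2: a=5 b=-1703/759 c=-111/506 d=625/4554
  seg 3: a=0 b=221/1518 c=257/253 d=-257/1518
S(7) = 251/253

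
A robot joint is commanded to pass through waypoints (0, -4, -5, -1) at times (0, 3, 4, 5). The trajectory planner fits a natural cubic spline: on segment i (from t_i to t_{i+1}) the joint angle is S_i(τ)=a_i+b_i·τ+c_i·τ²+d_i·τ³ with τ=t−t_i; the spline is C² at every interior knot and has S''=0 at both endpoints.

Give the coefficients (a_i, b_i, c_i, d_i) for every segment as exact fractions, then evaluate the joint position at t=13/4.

Δ: Δ0=-4/3, Δ1=-1, Δ2=4
row 1: diag=8, rhs=2; c'=1/8, d'=1/4
row 2: denom=4−1·1/8=31/8; d'=(30−1·1/4)/(31/8)=238/31
back: M2=238/31
back: M1=1/4−1/8·238/31=-22/31
M: M0=0, M1=-22/31, M2=238/31, M3=0
seg 0: a=0, c=M0/2=0, d=(M1−M0)/(6·3)=-11/279, b=Δ0−h0·(2M0+M1)/6=-91/93
seg 1: a=-4, c=M1/2=-11/31, d=(M2−M1)/(6·1)=130/93, b=Δ1−h1·(2M1+M2)/6=-190/93
seg 2: a=-5, c=M2/2=119/31, d=(M3−M2)/(6·1)=-119/93, b=Δ2−h2·(2M2+M3)/6=134/93
t_q=13/4 → seg 1, τ=1/4; S=-4+-190/93·τ+-11/31·τ²+130/93·τ³=-4475/992

  seg 0: a=0 b=-91/93 c=0 d=-11/279
  seg 1: a=-4 b=-190/93 c=-11/31 d=130/93
  seg 2: a=-5 b=134/93 c=119/31 d=-119/93
S(13/4) = -4475/992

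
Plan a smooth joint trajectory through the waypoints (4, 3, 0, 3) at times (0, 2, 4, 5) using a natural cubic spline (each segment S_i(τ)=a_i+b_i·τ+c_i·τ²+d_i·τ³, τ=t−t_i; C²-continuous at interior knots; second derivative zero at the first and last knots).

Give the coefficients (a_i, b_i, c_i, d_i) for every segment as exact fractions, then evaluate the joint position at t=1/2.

  seg 0: a=4 b=2/11 c=0 d=-15/88
  seg 1: a=3 b=-41/22 c=-45/44 d=53/88
  seg 2: a=0 b=14/11 c=57/22 d=-19/22
S(1/2) = 2865/704

Δ: Δ0=-1/2, Δ1=-3/2, Δ2=3
row 1: diag=8, rhs=-6; c'=1/4, d'=-3/4
row 2: denom=6−2·1/4=11/2; d'=(27−2·-3/4)/(11/2)=57/11
back: M2=57/11
back: M1=-3/4−1/4·57/11=-45/22
M: M0=0, M1=-45/22, M2=57/11, M3=0
seg 0: a=4, c=M0/2=0, d=(M1−M0)/(6·2)=-15/88, b=Δ0−h0·(2M0+M1)/6=2/11
seg 1: a=3, c=M1/2=-45/44, d=(M2−M1)/(6·2)=53/88, b=Δ1−h1·(2M1+M2)/6=-41/22
seg 2: a=0, c=M2/2=57/22, d=(M3−M2)/(6·1)=-19/22, b=Δ2−h2·(2M2+M3)/6=14/11
t_q=1/2 → seg 0, τ=1/2; S=4+2/11·τ+0·τ²+-15/88·τ³=2865/704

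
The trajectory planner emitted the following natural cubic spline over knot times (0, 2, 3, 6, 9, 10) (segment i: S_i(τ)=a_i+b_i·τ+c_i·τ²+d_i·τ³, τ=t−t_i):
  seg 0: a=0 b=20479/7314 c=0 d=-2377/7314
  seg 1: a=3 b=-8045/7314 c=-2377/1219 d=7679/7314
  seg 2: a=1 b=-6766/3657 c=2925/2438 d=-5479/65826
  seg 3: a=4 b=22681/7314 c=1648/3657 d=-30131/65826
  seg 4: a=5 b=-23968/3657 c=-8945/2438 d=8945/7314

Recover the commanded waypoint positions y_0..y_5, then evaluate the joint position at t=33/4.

y_0 = S_0(0) = a_0 = 0
y_1 = S_1(0) = a_1 = 3
y_2 = S_2(0) = a_2 = 1
y_3 = S_3(0) = a_3 = 4
y_4 = S_4(0) = a_4 = 5
y_5 = S_4(1) = -4
t_q=33/4 is in segment 3 (τ=9/4); S_3(τ)=1255247/156032

y_0=0 y_1=3 y_2=1 y_3=4 y_4=5 y_5=-4
S(33/4) = 1255247/156032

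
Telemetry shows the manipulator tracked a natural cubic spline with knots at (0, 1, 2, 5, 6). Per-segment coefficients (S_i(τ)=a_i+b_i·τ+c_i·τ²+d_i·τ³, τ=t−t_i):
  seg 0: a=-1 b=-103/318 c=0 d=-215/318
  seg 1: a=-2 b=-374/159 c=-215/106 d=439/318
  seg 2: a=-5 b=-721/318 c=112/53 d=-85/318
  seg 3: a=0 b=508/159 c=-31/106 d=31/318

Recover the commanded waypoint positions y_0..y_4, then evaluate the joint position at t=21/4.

y_0=-1 y_1=-2 y_2=-5 y_3=0 y_4=3
S(21/4) = 5305/6784

y_0 = S_0(0) = a_0 = -1
y_1 = S_1(0) = a_1 = -2
y_2 = S_2(0) = a_2 = -5
y_3 = S_3(0) = a_3 = 0
y_4 = S_3(1) = 3
t_q=21/4 is in segment 3 (τ=1/4); S_3(τ)=5305/6784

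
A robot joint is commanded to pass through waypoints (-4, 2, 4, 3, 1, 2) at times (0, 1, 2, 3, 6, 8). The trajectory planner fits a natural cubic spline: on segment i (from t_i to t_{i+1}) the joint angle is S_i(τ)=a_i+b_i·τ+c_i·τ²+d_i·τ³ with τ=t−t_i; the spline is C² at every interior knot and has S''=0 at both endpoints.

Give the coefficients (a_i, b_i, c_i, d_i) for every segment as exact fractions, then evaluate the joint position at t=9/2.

  seg 0: a=-4 b=42199/6150 c=0 d=-5299/6150
  seg 1: a=2 b=13151/3075 c=-5299/2050 d=379/1230
  seg 2: a=4 b=193/6150 c=-1702/1025 d=3869/6150
  seg 3: a=3 b=-4312/3075 c=93/410 d=113/18450
  seg 4: a=1 b=763/6150 c=289/1025 d=-289/6150
S(9/2) = 23413/16400

Δ: Δ0=6, Δ1=2, Δ2=-1, Δ3=-2/3, Δ4=1/2
row 1: diag=4, rhs=-24; c'=1/4, d'=-6
row 2: denom=4−1·1/4=15/4; d'=(-18−1·-6)/(15/4)=-16/5
row 3: denom=8−1·4/15=116/15; d'=(2−1·-16/5)/(116/15)=39/58
row 4: denom=10−3·45/116=1025/116; d'=(7−3·39/58)/(1025/116)=578/1025
back: M4=578/1025
back: M3=39/58−45/116·578/1025=93/205
back: M2=-16/5−4/15·93/205=-3404/1025
back: M1=-6−1/4·-3404/1025=-5299/1025
M: M0=0, M1=-5299/1025, M2=-3404/1025, M3=93/205, M4=578/1025, M5=0
seg 0: a=-4, c=M0/2=0, d=(M1−M0)/(6·1)=-5299/6150, b=Δ0−h0·(2M0+M1)/6=42199/6150
seg 1: a=2, c=M1/2=-5299/2050, d=(M2−M1)/(6·1)=379/1230, b=Δ1−h1·(2M1+M2)/6=13151/3075
seg 2: a=4, c=M2/2=-1702/1025, d=(M3−M2)/(6·1)=3869/6150, b=Δ2−h2·(2M2+M3)/6=193/6150
seg 3: a=3, c=M3/2=93/410, d=(M4−M3)/(6·3)=113/18450, b=Δ3−h3·(2M3+M4)/6=-4312/3075
seg 4: a=1, c=M4/2=289/1025, d=(M5−M4)/(6·2)=-289/6150, b=Δ4−h4·(2M4+M5)/6=763/6150
t_q=9/2 → seg 3, τ=3/2; S=3+-4312/3075·τ+93/410·τ²+113/18450·τ³=23413/16400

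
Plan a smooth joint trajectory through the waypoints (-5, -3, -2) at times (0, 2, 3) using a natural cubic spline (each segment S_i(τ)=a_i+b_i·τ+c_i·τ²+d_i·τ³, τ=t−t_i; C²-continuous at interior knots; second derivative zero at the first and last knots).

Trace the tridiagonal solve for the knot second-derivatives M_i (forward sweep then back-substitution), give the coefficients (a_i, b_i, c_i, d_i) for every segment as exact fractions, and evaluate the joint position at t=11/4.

Δ: Δ0=1, Δ1=1
row 1: diag=6, rhs=0; c'=1/6, d'=0
back: M1=0
M: M0=0, M1=0, M2=0
seg 0: a=-5, c=M0/2=0, d=(M1−M0)/(6·2)=0, b=Δ0−h0·(2M0+M1)/6=1
seg 1: a=-3, c=M1/2=0, d=(M2−M1)/(6·1)=0, b=Δ1−h1·(2M1+M2)/6=1
t_q=11/4 → seg 1, τ=3/4; S=-3+1·τ+0·τ²+0·τ³=-9/4

  seg 0: a=-5 b=1 c=0 d=0
  seg 1: a=-3 b=1 c=0 d=0
S(11/4) = -9/4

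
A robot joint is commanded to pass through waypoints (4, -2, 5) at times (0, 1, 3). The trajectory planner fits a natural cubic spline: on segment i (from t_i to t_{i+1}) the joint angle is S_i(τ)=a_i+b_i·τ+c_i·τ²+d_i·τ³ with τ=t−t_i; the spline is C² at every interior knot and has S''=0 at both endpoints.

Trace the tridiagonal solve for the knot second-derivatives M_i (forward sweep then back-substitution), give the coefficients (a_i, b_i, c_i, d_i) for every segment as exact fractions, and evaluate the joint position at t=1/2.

Δ: Δ0=-6, Δ1=7/2
row 1: diag=6, rhs=57; c'=1/3, d'=19/2
back: M1=19/2
M: M0=0, M1=19/2, M2=0
seg 0: a=4, c=M0/2=0, d=(M1−M0)/(6·1)=19/12, b=Δ0−h0·(2M0+M1)/6=-91/12
seg 1: a=-2, c=M1/2=19/4, d=(M2−M1)/(6·2)=-19/24, b=Δ1−h1·(2M1+M2)/6=-17/6
t_q=1/2 → seg 0, τ=1/2; S=4+-91/12·τ+0·τ²+19/12·τ³=13/32

  seg 0: a=4 b=-91/12 c=0 d=19/12
  seg 1: a=-2 b=-17/6 c=19/4 d=-19/24
S(1/2) = 13/32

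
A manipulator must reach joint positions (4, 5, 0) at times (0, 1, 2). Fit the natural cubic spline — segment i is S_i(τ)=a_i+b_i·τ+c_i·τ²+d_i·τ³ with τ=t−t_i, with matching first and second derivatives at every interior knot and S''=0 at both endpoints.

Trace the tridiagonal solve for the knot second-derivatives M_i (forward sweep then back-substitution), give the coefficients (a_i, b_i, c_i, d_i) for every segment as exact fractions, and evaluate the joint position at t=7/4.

Δ: Δ0=1, Δ1=-5
row 1: diag=4, rhs=-36; c'=1/4, d'=-9
back: M1=-9
M: M0=0, M1=-9, M2=0
seg 0: a=4, c=M0/2=0, d=(M1−M0)/(6·1)=-3/2, b=Δ0−h0·(2M0+M1)/6=5/2
seg 1: a=5, c=M1/2=-9/2, d=(M2−M1)/(6·1)=3/2, b=Δ1−h1·(2M1+M2)/6=-2
t_q=7/4 → seg 1, τ=3/4; S=5+-2·τ+-9/2·τ²+3/2·τ³=205/128

  seg 0: a=4 b=5/2 c=0 d=-3/2
  seg 1: a=5 b=-2 c=-9/2 d=3/2
S(7/4) = 205/128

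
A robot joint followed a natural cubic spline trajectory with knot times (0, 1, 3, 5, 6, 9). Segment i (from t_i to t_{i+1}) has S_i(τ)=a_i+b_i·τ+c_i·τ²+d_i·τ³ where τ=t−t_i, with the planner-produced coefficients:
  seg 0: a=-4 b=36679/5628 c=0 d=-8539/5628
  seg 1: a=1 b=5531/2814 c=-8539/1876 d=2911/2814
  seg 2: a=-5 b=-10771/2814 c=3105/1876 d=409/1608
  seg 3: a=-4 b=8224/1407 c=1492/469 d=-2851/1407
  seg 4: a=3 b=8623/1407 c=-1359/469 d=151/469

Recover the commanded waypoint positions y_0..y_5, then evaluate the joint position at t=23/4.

y_0 = S_0(0) = a_0 = -4
y_1 = S_1(0) = a_1 = 1
y_2 = S_2(0) = a_2 = -5
y_3 = S_3(0) = a_3 = -4
y_4 = S_4(0) = a_4 = 3
y_5 = S_4(3) = 4
t_q=23/4 is in segment 3 (τ=3/4); S_3(τ)=39573/30016

y_0=-4 y_1=1 y_2=-5 y_3=-4 y_4=3 y_5=4
S(23/4) = 39573/30016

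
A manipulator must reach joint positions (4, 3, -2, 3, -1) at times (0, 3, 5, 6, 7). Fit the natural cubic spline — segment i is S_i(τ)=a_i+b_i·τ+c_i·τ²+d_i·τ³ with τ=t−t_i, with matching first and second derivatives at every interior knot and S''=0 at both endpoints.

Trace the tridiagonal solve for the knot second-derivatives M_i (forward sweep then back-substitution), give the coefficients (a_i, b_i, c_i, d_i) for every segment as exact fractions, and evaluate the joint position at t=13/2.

  seg 0: a=4 b=1873/1284 c=0 d=-767/3852
  seg 1: a=3 b=-2515/642 c=-767/428 d=3211/2568
  seg 2: a=-2 b=1258/321 c=611/107 d=-1486/321
  seg 3: a=3 b=466/321 c=-875/107 d=875/321
S(13/2) = 1731/856

Δ: Δ0=-1/3, Δ1=-5/2, Δ2=5, Δ3=-4
row 1: diag=10, rhs=-13; c'=1/5, d'=-13/10
row 2: denom=6−2·1/5=28/5; d'=(45−2·-13/10)/(28/5)=17/2
row 3: denom=4−1·5/28=107/28; d'=(-54−1·17/2)/(107/28)=-1750/107
back: M3=-1750/107
back: M2=17/2−5/28·-1750/107=1222/107
back: M1=-13/10−1/5·1222/107=-767/214
M: M0=0, M1=-767/214, M2=1222/107, M3=-1750/107, M4=0
seg 0: a=4, c=M0/2=0, d=(M1−M0)/(6·3)=-767/3852, b=Δ0−h0·(2M0+M1)/6=1873/1284
seg 1: a=3, c=M1/2=-767/428, d=(M2−M1)/(6·2)=3211/2568, b=Δ1−h1·(2M1+M2)/6=-2515/642
seg 2: a=-2, c=M2/2=611/107, d=(M3−M2)/(6·1)=-1486/321, b=Δ2−h2·(2M2+M3)/6=1258/321
seg 3: a=3, c=M3/2=-875/107, d=(M4−M3)/(6·1)=875/321, b=Δ3−h3·(2M3+M4)/6=466/321
t_q=13/2 → seg 3, τ=1/2; S=3+466/321·τ+-875/107·τ²+875/321·τ³=1731/856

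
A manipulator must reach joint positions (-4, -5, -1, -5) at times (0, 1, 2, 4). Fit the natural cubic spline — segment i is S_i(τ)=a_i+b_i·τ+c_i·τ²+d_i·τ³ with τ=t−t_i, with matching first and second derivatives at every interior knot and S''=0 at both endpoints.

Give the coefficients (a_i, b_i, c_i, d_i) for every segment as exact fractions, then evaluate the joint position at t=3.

  seg 0: a=-4 b=-59/23 c=0 d=36/23
  seg 1: a=-5 b=49/23 c=108/23 d=-65/23
  seg 2: a=-1 b=70/23 c=-87/23 d=29/46
S(3) = -51/46

Δ: Δ0=-1, Δ1=4, Δ2=-2
row 1: diag=4, rhs=30; c'=1/4, d'=15/2
row 2: denom=6−1·1/4=23/4; d'=(-36−1·15/2)/(23/4)=-174/23
back: M2=-174/23
back: M1=15/2−1/4·-174/23=216/23
M: M0=0, M1=216/23, M2=-174/23, M3=0
seg 0: a=-4, c=M0/2=0, d=(M1−M0)/(6·1)=36/23, b=Δ0−h0·(2M0+M1)/6=-59/23
seg 1: a=-5, c=M1/2=108/23, d=(M2−M1)/(6·1)=-65/23, b=Δ1−h1·(2M1+M2)/6=49/23
seg 2: a=-1, c=M2/2=-87/23, d=(M3−M2)/(6·2)=29/46, b=Δ2−h2·(2M2+M3)/6=70/23
t_q=3 → seg 2, τ=1; S=-1+70/23·τ+-87/23·τ²+29/46·τ³=-51/46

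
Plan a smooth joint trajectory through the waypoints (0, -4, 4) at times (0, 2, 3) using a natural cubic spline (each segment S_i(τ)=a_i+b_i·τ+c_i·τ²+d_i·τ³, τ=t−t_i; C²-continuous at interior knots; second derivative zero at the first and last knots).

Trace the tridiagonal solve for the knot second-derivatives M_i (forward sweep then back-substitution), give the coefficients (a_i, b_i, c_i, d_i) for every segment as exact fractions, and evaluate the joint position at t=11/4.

  seg 0: a=0 b=-16/3 c=0 d=5/6
  seg 1: a=-4 b=14/3 c=5 d=-5/3
S(11/4) = 103/64

Δ: Δ0=-2, Δ1=8
row 1: diag=6, rhs=60; c'=1/6, d'=10
back: M1=10
M: M0=0, M1=10, M2=0
seg 0: a=0, c=M0/2=0, d=(M1−M0)/(6·2)=5/6, b=Δ0−h0·(2M0+M1)/6=-16/3
seg 1: a=-4, c=M1/2=5, d=(M2−M1)/(6·1)=-5/3, b=Δ1−h1·(2M1+M2)/6=14/3
t_q=11/4 → seg 1, τ=3/4; S=-4+14/3·τ+5·τ²+-5/3·τ³=103/64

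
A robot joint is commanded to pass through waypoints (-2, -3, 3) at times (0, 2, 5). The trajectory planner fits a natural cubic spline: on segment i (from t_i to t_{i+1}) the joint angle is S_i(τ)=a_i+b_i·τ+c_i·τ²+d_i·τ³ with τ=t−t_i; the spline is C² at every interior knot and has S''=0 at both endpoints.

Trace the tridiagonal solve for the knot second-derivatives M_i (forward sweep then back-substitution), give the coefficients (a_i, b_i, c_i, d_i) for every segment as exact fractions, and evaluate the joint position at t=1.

  seg 0: a=-2 b=-1 c=0 d=1/8
  seg 1: a=-3 b=1/2 c=3/4 d=-1/12
S(1) = -23/8

Δ: Δ0=-1/2, Δ1=2
row 1: diag=10, rhs=15; c'=3/10, d'=3/2
back: M1=3/2
M: M0=0, M1=3/2, M2=0
seg 0: a=-2, c=M0/2=0, d=(M1−M0)/(6·2)=1/8, b=Δ0−h0·(2M0+M1)/6=-1
seg 1: a=-3, c=M1/2=3/4, d=(M2−M1)/(6·3)=-1/12, b=Δ1−h1·(2M1+M2)/6=1/2
t_q=1 → seg 0, τ=1; S=-2+-1·τ+0·τ²+1/8·τ³=-23/8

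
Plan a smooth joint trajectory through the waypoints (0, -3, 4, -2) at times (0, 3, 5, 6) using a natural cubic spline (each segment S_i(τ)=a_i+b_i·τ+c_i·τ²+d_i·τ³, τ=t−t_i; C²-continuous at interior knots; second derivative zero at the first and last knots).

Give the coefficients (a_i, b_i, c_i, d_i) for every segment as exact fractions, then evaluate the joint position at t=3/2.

Δ: Δ0=-1, Δ1=7/2, Δ2=-6
row 1: diag=10, rhs=27; c'=1/5, d'=27/10
row 2: denom=6−2·1/5=28/5; d'=(-57−2·27/10)/(28/5)=-78/7
back: M2=-78/7
back: M1=27/10−1/5·-78/7=69/14
M: M0=0, M1=69/14, M2=-78/7, M3=0
seg 0: a=0, c=M0/2=0, d=(M1−M0)/(6·3)=23/84, b=Δ0−h0·(2M0+M1)/6=-97/28
seg 1: a=-3, c=M1/2=69/28, d=(M2−M1)/(6·2)=-75/56, b=Δ1−h1·(2M1+M2)/6=55/14
seg 2: a=4, c=M2/2=-39/7, d=(M3−M2)/(6·1)=13/7, b=Δ2−h2·(2M2+M3)/6=-16/7
t_q=3/2 → seg 0, τ=3/2; S=0+-97/28·τ+0·τ²+23/84·τ³=-957/224

  seg 0: a=0 b=-97/28 c=0 d=23/84
  seg 1: a=-3 b=55/14 c=69/28 d=-75/56
  seg 2: a=4 b=-16/7 c=-39/7 d=13/7
S(3/2) = -957/224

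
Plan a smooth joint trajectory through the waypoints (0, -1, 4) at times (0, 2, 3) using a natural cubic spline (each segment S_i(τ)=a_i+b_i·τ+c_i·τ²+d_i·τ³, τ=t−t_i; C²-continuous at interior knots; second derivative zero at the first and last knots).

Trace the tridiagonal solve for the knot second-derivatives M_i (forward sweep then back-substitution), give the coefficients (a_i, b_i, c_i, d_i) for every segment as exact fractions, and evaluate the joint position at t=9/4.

Δ: Δ0=-1/2, Δ1=5
row 1: diag=6, rhs=33; c'=1/6, d'=11/2
back: M1=11/2
M: M0=0, M1=11/2, M2=0
seg 0: a=0, c=M0/2=0, d=(M1−M0)/(6·2)=11/24, b=Δ0−h0·(2M0+M1)/6=-7/3
seg 1: a=-1, c=M1/2=11/4, d=(M2−M1)/(6·1)=-11/12, b=Δ1−h1·(2M1+M2)/6=19/6
t_q=9/4 → seg 1, τ=1/4; S=-1+19/6·τ+11/4·τ²+-11/12·τ³=-13/256

  seg 0: a=0 b=-7/3 c=0 d=11/24
  seg 1: a=-1 b=19/6 c=11/4 d=-11/12
S(9/4) = -13/256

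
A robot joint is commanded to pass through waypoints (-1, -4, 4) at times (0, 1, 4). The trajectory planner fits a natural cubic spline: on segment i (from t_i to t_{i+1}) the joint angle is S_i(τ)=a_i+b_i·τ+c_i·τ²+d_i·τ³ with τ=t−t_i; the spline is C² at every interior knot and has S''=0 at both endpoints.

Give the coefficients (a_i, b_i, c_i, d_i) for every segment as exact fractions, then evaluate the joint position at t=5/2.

Δ: Δ0=-3, Δ1=8/3
row 1: diag=8, rhs=34; c'=3/8, d'=17/4
back: M1=17/4
M: M0=0, M1=17/4, M2=0
seg 0: a=-1, c=M0/2=0, d=(M1−M0)/(6·1)=17/24, b=Δ0−h0·(2M0+M1)/6=-89/24
seg 1: a=-4, c=M1/2=17/8, d=(M2−M1)/(6·3)=-17/72, b=Δ1−h1·(2M1+M2)/6=-19/12
t_q=5/2 → seg 1, τ=3/2; S=-4+-19/12·τ+17/8·τ²+-17/72·τ³=-153/64

  seg 0: a=-1 b=-89/24 c=0 d=17/24
  seg 1: a=-4 b=-19/12 c=17/8 d=-17/72
S(5/2) = -153/64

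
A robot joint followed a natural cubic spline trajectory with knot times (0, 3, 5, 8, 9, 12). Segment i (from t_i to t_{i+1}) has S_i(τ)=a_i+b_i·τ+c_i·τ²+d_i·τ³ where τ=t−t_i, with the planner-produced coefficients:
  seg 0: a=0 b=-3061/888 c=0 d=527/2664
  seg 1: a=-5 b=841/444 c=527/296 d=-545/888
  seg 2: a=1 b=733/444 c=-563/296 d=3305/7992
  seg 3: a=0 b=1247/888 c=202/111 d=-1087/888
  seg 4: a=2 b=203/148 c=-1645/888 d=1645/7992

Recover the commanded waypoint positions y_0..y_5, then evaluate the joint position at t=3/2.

y_0=0 y_1=-5 y_2=1 y_3=0 y_4=2 y_5=-5
S(3/2) = -10663/2368

y_0 = S_0(0) = a_0 = 0
y_1 = S_1(0) = a_1 = -5
y_2 = S_2(0) = a_2 = 1
y_3 = S_3(0) = a_3 = 0
y_4 = S_4(0) = a_4 = 2
y_5 = S_4(3) = -5
t_q=3/2 is in segment 0 (τ=3/2); S_0(τ)=-10663/2368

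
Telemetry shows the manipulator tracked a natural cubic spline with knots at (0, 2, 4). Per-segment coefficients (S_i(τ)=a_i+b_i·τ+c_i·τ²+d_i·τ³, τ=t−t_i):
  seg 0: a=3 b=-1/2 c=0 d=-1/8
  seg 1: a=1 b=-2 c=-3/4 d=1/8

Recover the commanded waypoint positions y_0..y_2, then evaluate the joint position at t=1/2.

y_0 = S_0(0) = a_0 = 3
y_1 = S_1(0) = a_1 = 1
y_2 = S_1(2) = -5
t_q=1/2 is in segment 0 (τ=1/2); S_0(τ)=175/64

y_0=3 y_1=1 y_2=-5
S(1/2) = 175/64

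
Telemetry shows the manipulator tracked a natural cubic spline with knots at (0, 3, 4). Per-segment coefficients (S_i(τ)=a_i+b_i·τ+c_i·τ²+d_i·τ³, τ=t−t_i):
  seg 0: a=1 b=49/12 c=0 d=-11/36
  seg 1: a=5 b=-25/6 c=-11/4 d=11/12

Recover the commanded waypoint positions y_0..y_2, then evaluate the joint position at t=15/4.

y_0 = S_0(0) = a_0 = 1
y_1 = S_1(0) = a_1 = 5
y_2 = S_1(1) = -1
t_q=15/4 is in segment 1 (τ=3/4); S_1(τ)=183/256

y_0=1 y_1=5 y_2=-1
S(15/4) = 183/256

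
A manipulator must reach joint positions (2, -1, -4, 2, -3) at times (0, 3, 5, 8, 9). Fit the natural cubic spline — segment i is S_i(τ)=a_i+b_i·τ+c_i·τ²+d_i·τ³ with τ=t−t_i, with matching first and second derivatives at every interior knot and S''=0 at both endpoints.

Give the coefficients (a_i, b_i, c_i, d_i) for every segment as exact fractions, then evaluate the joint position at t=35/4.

  seg 0: a=2 b=-185/452 c=0 d=-89/1356
  seg 1: a=-1 b=-493/226 c=-267/452 d=421/904
  seg 2: a=-4 b=118/113 c=249/113 d=-71/113
  seg 3: a=2 b=-305/113 c=-390/113 d=130/113
S(35/4) = -5353/3616

Δ: Δ0=-1, Δ1=-3/2, Δ2=2, Δ3=-5
row 1: diag=10, rhs=-3; c'=1/5, d'=-3/10
row 2: denom=10−2·1/5=48/5; d'=(21−2·-3/10)/(48/5)=9/4
row 3: denom=8−3·5/16=113/16; d'=(-42−3·9/4)/(113/16)=-780/113
back: M3=-780/113
back: M2=9/4−5/16·-780/113=498/113
back: M1=-3/10−1/5·498/113=-267/226
M: M0=0, M1=-267/226, M2=498/113, M3=-780/113, M4=0
seg 0: a=2, c=M0/2=0, d=(M1−M0)/(6·3)=-89/1356, b=Δ0−h0·(2M0+M1)/6=-185/452
seg 1: a=-1, c=M1/2=-267/452, d=(M2−M1)/(6·2)=421/904, b=Δ1−h1·(2M1+M2)/6=-493/226
seg 2: a=-4, c=M2/2=249/113, d=(M3−M2)/(6·3)=-71/113, b=Δ2−h2·(2M2+M3)/6=118/113
seg 3: a=2, c=M3/2=-390/113, d=(M4−M3)/(6·1)=130/113, b=Δ3−h3·(2M3+M4)/6=-305/113
t_q=35/4 → seg 3, τ=3/4; S=2+-305/113·τ+-390/113·τ²+130/113·τ³=-5353/3616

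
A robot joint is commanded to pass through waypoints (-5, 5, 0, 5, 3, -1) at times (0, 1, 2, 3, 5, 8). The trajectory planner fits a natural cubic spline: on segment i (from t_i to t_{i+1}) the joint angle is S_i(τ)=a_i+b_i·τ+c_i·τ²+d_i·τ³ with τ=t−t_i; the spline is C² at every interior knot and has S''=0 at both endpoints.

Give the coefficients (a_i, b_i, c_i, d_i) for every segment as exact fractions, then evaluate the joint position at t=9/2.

Δ: Δ0=10, Δ1=-5, Δ2=5, Δ3=-1, Δ4=-4/3
row 1: diag=4, rhs=-90; c'=1/4, d'=-45/2
row 2: denom=4−1·1/4=15/4; d'=(60−1·-45/2)/(15/4)=22
row 3: denom=6−1·4/15=86/15; d'=(-36−1·22)/(86/15)=-435/43
row 4: denom=10−2·15/43=400/43; d'=(-2−2·-435/43)/(400/43)=49/25
back: M4=49/25
back: M3=-435/43−15/43·49/25=-54/5
back: M2=22−4/15·-54/5=622/25
back: M1=-45/2−1/4·622/25=-718/25
M: M0=0, M1=-718/25, M2=622/25, M3=-54/5, M4=49/25, M5=0
seg 0: a=-5, c=M0/2=0, d=(M1−M0)/(6·1)=-359/75, b=Δ0−h0·(2M0+M1)/6=1109/75
seg 1: a=5, c=M1/2=-359/25, d=(M2−M1)/(6·1)=134/15, b=Δ1−h1·(2M1+M2)/6=32/75
seg 2: a=0, c=M2/2=311/25, d=(M3−M2)/(6·1)=-446/75, b=Δ2−h2·(2M2+M3)/6=-112/75
seg 3: a=5, c=M3/2=-27/5, d=(M4−M3)/(6·2)=319/300, b=Δ3−h3·(2M3+M4)/6=416/75
seg 4: a=3, c=M4/2=49/50, d=(M5−M4)/(6·3)=-49/450, b=Δ4−h4·(2M4+M5)/6=-247/75
t_q=9/2 → seg 3, τ=3/2; S=5+416/75·τ+-27/5·τ²+319/300·τ³=3807/800

  seg 0: a=-5 b=1109/75 c=0 d=-359/75
  seg 1: a=5 b=32/75 c=-359/25 d=134/15
  seg 2: a=0 b=-112/75 c=311/25 d=-446/75
  seg 3: a=5 b=416/75 c=-27/5 d=319/300
  seg 4: a=3 b=-247/75 c=49/50 d=-49/450
S(9/2) = 3807/800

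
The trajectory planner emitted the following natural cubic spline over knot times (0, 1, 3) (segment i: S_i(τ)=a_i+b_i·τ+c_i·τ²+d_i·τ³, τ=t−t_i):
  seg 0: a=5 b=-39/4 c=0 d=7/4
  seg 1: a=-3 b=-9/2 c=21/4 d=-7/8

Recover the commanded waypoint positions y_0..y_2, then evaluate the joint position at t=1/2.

y_0=5 y_1=-3 y_2=2
S(1/2) = 11/32

y_0 = S_0(0) = a_0 = 5
y_1 = S_1(0) = a_1 = -3
y_2 = S_1(2) = 2
t_q=1/2 is in segment 0 (τ=1/2); S_0(τ)=11/32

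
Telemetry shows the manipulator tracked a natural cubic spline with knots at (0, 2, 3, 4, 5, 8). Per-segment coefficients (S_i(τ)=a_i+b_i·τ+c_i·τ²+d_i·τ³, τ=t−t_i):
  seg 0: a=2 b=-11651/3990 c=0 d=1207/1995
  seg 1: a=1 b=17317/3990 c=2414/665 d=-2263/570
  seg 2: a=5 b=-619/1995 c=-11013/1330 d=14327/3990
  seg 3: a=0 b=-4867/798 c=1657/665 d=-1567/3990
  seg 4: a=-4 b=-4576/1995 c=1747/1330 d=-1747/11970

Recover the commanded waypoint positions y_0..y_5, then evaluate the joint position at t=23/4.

y_0 = S_0(0) = a_0 = 2
y_1 = S_1(0) = a_1 = 1
y_2 = S_2(0) = a_2 = 5
y_3 = S_3(0) = a_3 = 0
y_4 = S_4(0) = a_4 = -4
y_5 = S_4(3) = -3
t_q=23/4 is in segment 4 (τ=3/4); S_4(τ)=-61323/12160

y_0=2 y_1=1 y_2=5 y_3=0 y_4=-4 y_5=-3
S(23/4) = -61323/12160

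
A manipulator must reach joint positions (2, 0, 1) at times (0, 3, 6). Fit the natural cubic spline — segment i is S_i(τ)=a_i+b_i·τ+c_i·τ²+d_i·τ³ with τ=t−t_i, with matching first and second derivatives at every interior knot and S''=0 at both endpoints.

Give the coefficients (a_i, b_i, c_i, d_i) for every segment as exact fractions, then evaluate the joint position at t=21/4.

Δ: Δ0=-2/3, Δ1=1/3
row 1: diag=12, rhs=6; c'=1/4, d'=1/2
back: M1=1/2
M: M0=0, M1=1/2, M2=0
seg 0: a=2, c=M0/2=0, d=(M1−M0)/(6·3)=1/36, b=Δ0−h0·(2M0+M1)/6=-11/12
seg 1: a=0, c=M1/2=1/4, d=(M2−M1)/(6·3)=-1/36, b=Δ1−h1·(2M1+M2)/6=-1/6
t_q=21/4 → seg 1, τ=9/4; S=0+-1/6·τ+1/4·τ²+-1/36·τ³=147/256

  seg 0: a=2 b=-11/12 c=0 d=1/36
  seg 1: a=0 b=-1/6 c=1/4 d=-1/36
S(21/4) = 147/256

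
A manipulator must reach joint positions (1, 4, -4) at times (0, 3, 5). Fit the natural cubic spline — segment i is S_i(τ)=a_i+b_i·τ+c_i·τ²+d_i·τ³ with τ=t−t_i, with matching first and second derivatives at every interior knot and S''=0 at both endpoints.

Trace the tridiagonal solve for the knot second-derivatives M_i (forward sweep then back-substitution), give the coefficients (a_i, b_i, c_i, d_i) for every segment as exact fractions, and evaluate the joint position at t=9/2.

Δ: Δ0=1, Δ1=-4
row 1: diag=10, rhs=-30; c'=1/5, d'=-3
back: M1=-3
M: M0=0, M1=-3, M2=0
seg 0: a=1, c=M0/2=0, d=(M1−M0)/(6·3)=-1/6, b=Δ0−h0·(2M0+M1)/6=5/2
seg 1: a=4, c=M1/2=-3/2, d=(M2−M1)/(6·2)=1/4, b=Δ1−h1·(2M1+M2)/6=-2
t_q=9/2 → seg 1, τ=3/2; S=4+-2·τ+-3/2·τ²+1/4·τ³=-49/32

  seg 0: a=1 b=5/2 c=0 d=-1/6
  seg 1: a=4 b=-2 c=-3/2 d=1/4
S(9/2) = -49/32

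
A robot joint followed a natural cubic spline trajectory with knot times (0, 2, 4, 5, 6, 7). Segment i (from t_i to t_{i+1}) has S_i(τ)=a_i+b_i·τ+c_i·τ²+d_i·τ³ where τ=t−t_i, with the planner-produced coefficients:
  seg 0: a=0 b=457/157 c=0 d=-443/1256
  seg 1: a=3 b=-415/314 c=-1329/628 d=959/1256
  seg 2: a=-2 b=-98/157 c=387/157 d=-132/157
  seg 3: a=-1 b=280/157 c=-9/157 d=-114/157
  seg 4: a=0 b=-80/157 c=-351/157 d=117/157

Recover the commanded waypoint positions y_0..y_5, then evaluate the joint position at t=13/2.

y_0=0 y_1=3 y_2=-2 y_3=-1 y_4=0 y_5=-2
S(13/2) = -905/1256

y_0 = S_0(0) = a_0 = 0
y_1 = S_1(0) = a_1 = 3
y_2 = S_2(0) = a_2 = -2
y_3 = S_3(0) = a_3 = -1
y_4 = S_4(0) = a_4 = 0
y_5 = S_4(1) = -2
t_q=13/2 is in segment 4 (τ=1/2); S_4(τ)=-905/1256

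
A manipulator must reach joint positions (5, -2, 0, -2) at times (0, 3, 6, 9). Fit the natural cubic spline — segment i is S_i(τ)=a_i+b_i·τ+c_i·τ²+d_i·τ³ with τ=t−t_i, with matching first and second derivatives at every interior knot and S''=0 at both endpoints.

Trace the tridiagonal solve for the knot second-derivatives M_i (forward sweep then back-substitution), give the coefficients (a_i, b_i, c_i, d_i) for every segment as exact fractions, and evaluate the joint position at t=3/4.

  seg 0: a=5 b=-29/9 c=0 d=8/81
  seg 1: a=-2 b=-5/9 c=8/9 d=-13/81
  seg 2: a=0 b=4/9 c=-5/9 d=5/81
S(3/4) = 21/8

Δ: Δ0=-7/3, Δ1=2/3, Δ2=-2/3
row 1: diag=12, rhs=18; c'=1/4, d'=3/2
row 2: denom=12−3·1/4=45/4; d'=(-8−3·3/2)/(45/4)=-10/9
back: M2=-10/9
back: M1=3/2−1/4·-10/9=16/9
M: M0=0, M1=16/9, M2=-10/9, M3=0
seg 0: a=5, c=M0/2=0, d=(M1−M0)/(6·3)=8/81, b=Δ0−h0·(2M0+M1)/6=-29/9
seg 1: a=-2, c=M1/2=8/9, d=(M2−M1)/(6·3)=-13/81, b=Δ1−h1·(2M1+M2)/6=-5/9
seg 2: a=0, c=M2/2=-5/9, d=(M3−M2)/(6·3)=5/81, b=Δ2−h2·(2M2+M3)/6=4/9
t_q=3/4 → seg 0, τ=3/4; S=5+-29/9·τ+0·τ²+8/81·τ³=21/8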